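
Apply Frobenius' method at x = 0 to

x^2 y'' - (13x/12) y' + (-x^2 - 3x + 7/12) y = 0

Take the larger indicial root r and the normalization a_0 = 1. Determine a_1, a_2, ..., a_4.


Write in Frobenius form y'' + (p(x)/x) y' + (q(x)/x^2) y = 0:
  p(x) = -13/12,  q(x) = -x^2 - 3x + 7/12.
Indicial equation: r(r-1) + (-13/12) r + (7/12) = 0 -> roots r_1 = 7/4, r_2 = 1/3.
Take r = r_1 = 7/4. Let y(x) = x^r sum_{n>=0} a_n x^n with a_0 = 1.
Substitute y = x^r sum a_n x^n and match x^{r+n}. The recurrence is
  D(n) a_n - 3 a_{n-1} - 1 a_{n-2} = 0,  where D(n) = (r+n)(r+n-1) + (-13/12)(r+n) + (7/12).
  a_n = [3 a_{n-1} + 1 a_{n-2}] / D(n).
Since the indicial polynomial factors as (r - r_1)(r - r_2), D(n) = (r_1 + n - r_1)(r_1 + n - r_2) = n(n + 17/12).
Evaluating step by step (a_0 = 1):
  n = 1: D(1) = 1(1 + 17/12) = 29/12; numerator = 3(1) = 3; a_1 = (3)/(29/12) = 36/29
  n = 2: D(2) = 2(2 + 17/12) = 41/6; numerator = 3(36/29) + 1(1) = 137/29; a_2 = (137/29)/(41/6) = 822/1189
  n = 3: D(3) = 3(3 + 17/12) = 53/4; numerator = 3(822/1189) + 1(36/29) = 3942/1189; a_3 = (3942/1189)/(53/4) = 15768/63017
  n = 4: D(4) = 4(4 + 17/12) = 65/3; numerator = 3(15768/63017) + 1(822/1189) = 90870/63017; a_4 = (90870/63017)/(65/3) = 4194/63017

r = 7/4; a_0 = 1; a_1 = 36/29; a_2 = 822/1189; a_3 = 15768/63017; a_4 = 4194/63017


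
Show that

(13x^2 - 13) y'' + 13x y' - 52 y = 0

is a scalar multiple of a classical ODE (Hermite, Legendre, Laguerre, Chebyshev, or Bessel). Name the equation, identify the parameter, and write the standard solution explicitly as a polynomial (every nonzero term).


All three coefficients share the factor -13; dividing through by -13 gives  (1 - x^2) y'' - x y' + 4 y = 0.
This matches the Chebyshev equation (1 - x^2) y'' - x y' + n^2 y = 0 (note the -x y' term, not -2x y') with n^2 = 4, so n = 2; the polynomial solution is T_2(x).
With y = sum_k a_k x^k, matching x^k gives (k+2)(k+1) a_{k+2} = (k^2 - n^2) a_k = (k - 2)(k + 2) a_k. The right side vanishes at k = 2, so the series with the parity of 2 terminates at degree 2.
Standard normalization: leading coefficient of T_n is 2^(n-1), so a_2 = 2^1 = 2. Work downward with a_k = (k+1)(k+2) a_{k+2} / ((k - 2)(k + 2)):
  a_0 = (1)(2)(2) / ((0 - 2)(0 + 2)) = 4/(-4) = -1
Hence T_2(x) = 2 x^2 - 1.

T_2(x); series = 2 x^2 - 1


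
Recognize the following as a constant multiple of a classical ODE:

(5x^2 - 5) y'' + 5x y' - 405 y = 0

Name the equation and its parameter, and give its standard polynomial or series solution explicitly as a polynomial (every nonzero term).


All three coefficients share the factor -5; dividing through by -5 gives  (1 - x^2) y'' - x y' + 81 y = 0.
This matches the Chebyshev equation (1 - x^2) y'' - x y' + n^2 y = 0 (note the -x y' term, not -2x y') with n^2 = 81, so n = 9; the polynomial solution is T_9(x).
With y = sum_k a_k x^k, matching x^k gives (k+2)(k+1) a_{k+2} = (k^2 - n^2) a_k = (k - 9)(k + 9) a_k. The right side vanishes at k = 9, so the series with the parity of 9 terminates at degree 9.
Standard normalization: leading coefficient of T_n is 2^(n-1), so a_9 = 2^8 = 256. Work downward with a_k = (k+1)(k+2) a_{k+2} / ((k - 9)(k + 9)):
  a_7 = (8)(9)(256) / ((7 - 9)(7 + 9)) = 18432/(-32) = -576
  a_5 = (6)(7)(-576) / ((5 - 9)(5 + 9)) = -24192/(-56) = 432
  a_3 = (4)(5)(432) / ((3 - 9)(3 + 9)) = 8640/(-72) = -120
  a_1 = (2)(3)(-120) / ((1 - 9)(1 + 9)) = -720/(-80) = 9
Hence T_9(x) = 256 x^9 - 576 x^7 + 432 x^5 - 120 x^3 + 9 x.

T_9(x); series = 256 x^9 - 576 x^7 + 432 x^5 - 120 x^3 + 9 x


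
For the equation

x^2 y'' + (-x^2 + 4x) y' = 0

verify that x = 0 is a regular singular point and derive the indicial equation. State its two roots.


Divide by x^2 to reach normal form y'' + P_1(x) y' + P_2(x) y = 0 with P_1(x) = -1 + 4/x and P_2(x) = 0.
x = 0 is a singular point because the y'-coefficient -1 + 4/x has a pole at x = 0.
It is a regular singular point because x P_1(x) = p(x) = 4 - x and x^2 P_2(x) = q(x) = 0 are polynomials, hence analytic at x = 0.
p(0) = 4,  q(0) = 0.
Indicial equation: r(r-1) + p(0) r + q(0) = 0, i.e. r^2 + (p(0) - 1) r + q(0) = 0, i.e. r^2 + 3 r = 0.
Discriminant: (3)^2 - 4(0) = 9, so r = (-3 ± 3)/2.
Solving: r_1 = 0, r_2 = -3.

indicial: r^2 + 3 r = 0; roots r_1 = 0, r_2 = -3


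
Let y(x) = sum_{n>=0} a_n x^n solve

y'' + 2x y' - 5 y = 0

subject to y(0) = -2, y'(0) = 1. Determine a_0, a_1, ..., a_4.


Ansatz: y(x) = sum_{n>=0} a_n x^n, so y'(x) = sum_{n>=1} n a_n x^(n-1) and y''(x) = sum_{n>=2} n(n-1) a_n x^(n-2).
Substitute into P(x) y'' + Q(x) y' + R(x) y = 0 with P(x) = 1, Q(x) = 2x, R(x) = -5, and match powers of x.
Initial conditions: a_0 = -2, a_1 = 1.
Setting the coefficient of each power of x to zero and solving order by order (substituting the coefficients already found):
  x^0: 2 a_2 - 5 a_0 = 0  ->  2 a_2 = 5 a_0 = -10  ->  a_2 = -5
  x^1: 6 a_3 - 3 a_1 = 0  ->  6 a_3 = 3 a_1 = 3  ->  a_3 = 1/2
  x^2: 12 a_4 - a_2 = 0  ->  12 a_4 = a_2 = -5  ->  a_4 = -5/12
Truncated series: y(x) = -2 + x - 5 x^2 + (1/2) x^3 - (5/12) x^4 + O(x^5).

a_0 = -2; a_1 = 1; a_2 = -5; a_3 = 1/2; a_4 = -5/12


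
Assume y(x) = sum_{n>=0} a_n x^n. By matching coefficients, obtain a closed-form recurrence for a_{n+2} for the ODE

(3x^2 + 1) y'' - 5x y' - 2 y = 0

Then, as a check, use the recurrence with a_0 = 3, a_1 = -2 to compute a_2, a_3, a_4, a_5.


Substitute y = sum_n a_n x^n.
(1 + 3 x^2) y'' contributes (n+2)(n+1) a_{n+2} + 3 n(n-1) a_n at x^n.
-5 x y'(x) contributes -5 n a_n at x^n.
-2 y(x) contributes -2 a_n at x^n.
Matching x^n: (n+2)(n+1) a_{n+2} + (3 n(n-1) - 5 n - 2) a_n = 0.
Thus a_{n+2} = (-3 n(n-1) + 5 n + 2) / ((n+1)(n+2)) * a_n.

Check with a_0 = 3, a_1 = -2 (apply the recurrence for n = 0, 1, 2, 3): a_0 = 3, a_1 = -2, a_2 = 3, a_3 = -7/3, a_4 = 3/2, a_5 = 7/60.

a_(n+2) = (-3 n(n-1) + 5 n + 2) / ((n+1)(n+2)) * a_n; check: a_0 = 3, a_1 = -2, a_2 = 3, a_3 = -7/3, a_4 = 3/2, a_5 = 7/60


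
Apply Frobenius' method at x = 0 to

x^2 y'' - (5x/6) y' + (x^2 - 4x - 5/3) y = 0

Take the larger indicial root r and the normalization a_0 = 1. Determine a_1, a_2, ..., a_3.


Write in Frobenius form y'' + (p(x)/x) y' + (q(x)/x^2) y = 0:
  p(x) = -5/6,  q(x) = x^2 - 4x - 5/3.
Indicial equation: r(r-1) + (-5/6) r + (-5/3) = 0 -> roots r_1 = 5/2, r_2 = -2/3.
Take r = r_1 = 5/2. Let y(x) = x^r sum_{n>=0} a_n x^n with a_0 = 1.
Substitute y = x^r sum a_n x^n and match x^{r+n}. The recurrence is
  D(n) a_n - 4 a_{n-1} + 1 a_{n-2} = 0,  where D(n) = (r+n)(r+n-1) + (-5/6)(r+n) + (-5/3).
  a_n = [4 a_{n-1} - 1 a_{n-2}] / D(n).
Since the indicial polynomial factors as (r - r_1)(r - r_2), D(n) = (r_1 + n - r_1)(r_1 + n - r_2) = n(n + 19/6).
Evaluating step by step (a_0 = 1):
  n = 1: D(1) = 1(1 + 19/6) = 25/6; numerator = 4(1) = 4; a_1 = (4)/(25/6) = 24/25
  n = 2: D(2) = 2(2 + 19/6) = 31/3; numerator = 4(24/25) - 1(1) = 71/25; a_2 = (71/25)/(31/3) = 213/775
  n = 3: D(3) = 3(3 + 19/6) = 37/2; numerator = 4(213/775) - 1(24/25) = 108/775; a_3 = (108/775)/(37/2) = 216/28675

r = 5/2; a_0 = 1; a_1 = 24/25; a_2 = 213/775; a_3 = 216/28675


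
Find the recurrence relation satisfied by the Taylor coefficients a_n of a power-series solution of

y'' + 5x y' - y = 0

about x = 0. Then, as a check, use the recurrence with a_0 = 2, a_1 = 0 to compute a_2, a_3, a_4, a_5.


Substitute y = sum_n a_n x^n.
y''(x) has coefficient (n+2)(n+1) a_{n+2} at x^n;
5 x y'(x) has coefficient 5 n a_n at x^n (shift);
-y(x) has coefficient -1 a_n at x^n.
Matching x^n: (n+2)(n+1) a_{n+2} + (5n - 1) a_n = 0.
Thus a_{n+2} = (-5n + 1) / ((n+1)(n+2)) * a_n.

Check with a_0 = 2, a_1 = 0 (apply the recurrence for n = 0, 1, 2, 3): a_0 = 2, a_1 = 0, a_2 = 1, a_3 = 0, a_4 = -3/4, a_5 = 0.

a_(n+2) = (-5n + 1) / ((n+1)(n+2)) * a_n; check: a_0 = 2, a_1 = 0, a_2 = 1, a_3 = 0, a_4 = -3/4, a_5 = 0


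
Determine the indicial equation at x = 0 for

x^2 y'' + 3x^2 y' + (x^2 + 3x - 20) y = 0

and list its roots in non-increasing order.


Divide by x^2 to reach normal form y'' + P_1(x) y' + P_2(x) y = 0 with P_1(x) = 3 and P_2(x) = 1 + 3/x - 20/x^2.
x = 0 is a singular point because the y-coefficient 1 + 3/x - 20/x^2 has a pole at x = 0.
It is a regular singular point because x P_1(x) = p(x) = 3x and x^2 P_2(x) = q(x) = x^2 + 3x - 20 are polynomials, hence analytic at x = 0.
p(0) = 0,  q(0) = -20.
Indicial equation: r(r-1) + p(0) r + q(0) = 0, i.e. r^2 + (p(0) - 1) r + q(0) = 0, i.e. r^2 - 1 r - 20 = 0.
Discriminant: (-1)^2 - 4(-20) = 81, so r = (1 ± 9)/2.
Solving: r_1 = 5, r_2 = -4.

indicial: r^2 - 1 r - 20 = 0; roots r_1 = 5, r_2 = -4


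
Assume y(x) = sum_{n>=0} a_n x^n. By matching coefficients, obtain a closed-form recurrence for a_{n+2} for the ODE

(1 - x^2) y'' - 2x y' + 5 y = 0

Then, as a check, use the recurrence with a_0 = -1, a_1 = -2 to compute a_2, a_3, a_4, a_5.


Substitute y = sum_n a_n x^n.
(1 - 1 x^2) y'' contributes (n+2)(n+1) a_{n+2} - n(n-1) a_n at x^n.
-2 x y'(x) contributes -2 n a_n at x^n.
5 y(x) contributes 5 a_n at x^n.
Matching x^n: (n+2)(n+1) a_{n+2} + (-n(n-1) - 2 n + 5) a_n = 0.
Thus a_{n+2} = (n(n-1) + 2 n - 5) / ((n+1)(n+2)) * a_n.

Check with a_0 = -1, a_1 = -2 (apply the recurrence for n = 0, 1, 2, 3): a_0 = -1, a_1 = -2, a_2 = 5/2, a_3 = 1, a_4 = 5/24, a_5 = 7/20.

a_(n+2) = (n(n-1) + 2 n - 5) / ((n+1)(n+2)) * a_n; check: a_0 = -1, a_1 = -2, a_2 = 5/2, a_3 = 1, a_4 = 5/24, a_5 = 7/20


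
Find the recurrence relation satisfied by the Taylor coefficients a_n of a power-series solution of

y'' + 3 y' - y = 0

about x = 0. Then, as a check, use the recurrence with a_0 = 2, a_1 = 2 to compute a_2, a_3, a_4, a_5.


Substitute y = sum_n a_n x^n.
y''(x) has coefficient (n+2)(n+1) a_{n+2} at x^n;
3 y'(x) has coefficient 3 (n+1) a_{n+1} at x^n;
-y(x) has coefficient -1 a_n at x^n.
Matching x^n: (n+2)(n+1) a_{n+2} + 3 (n+1) a_{n+1} - 1 a_n = 0.
Thus a_{n+2} = [-3 (n+1) a_{n+1} + 1 a_n] / ((n+1)(n+2)).

Check with a_0 = 2, a_1 = 2 (apply the recurrence for n = 0, 1, 2, 3): a_0 = 2, a_1 = 2, a_2 = -2, a_3 = 7/3, a_4 = -23/12, a_5 = 19/15.

a_(n+2) = [-3 (n+1) a_(n+1) + 1 a_n] / ((n+1)(n+2)); check: a_0 = 2, a_1 = 2, a_2 = -2, a_3 = 7/3, a_4 = -23/12, a_5 = 19/15


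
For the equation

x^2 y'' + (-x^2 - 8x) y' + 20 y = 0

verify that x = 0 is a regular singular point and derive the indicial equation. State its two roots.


Divide by x^2 to reach normal form y'' + P_1(x) y' + P_2(x) y = 0 with P_1(x) = -1 - 8/x and P_2(x) = 20/x^2.
x = 0 is a singular point because the y'-coefficient -1 - 8/x has a pole at x = 0 and the y-coefficient 20/x^2 has a pole at x = 0.
It is a regular singular point because x P_1(x) = p(x) = -x - 8 and x^2 P_2(x) = q(x) = 20 are polynomials, hence analytic at x = 0.
p(0) = -8,  q(0) = 20.
Indicial equation: r(r-1) + p(0) r + q(0) = 0, i.e. r^2 + (p(0) - 1) r + q(0) = 0, i.e. r^2 - 9 r + 20 = 0.
Discriminant: (-9)^2 - 4(20) = 1, so r = (9 ± 1)/2.
Solving: r_1 = 5, r_2 = 4.

indicial: r^2 - 9 r + 20 = 0; roots r_1 = 5, r_2 = 4


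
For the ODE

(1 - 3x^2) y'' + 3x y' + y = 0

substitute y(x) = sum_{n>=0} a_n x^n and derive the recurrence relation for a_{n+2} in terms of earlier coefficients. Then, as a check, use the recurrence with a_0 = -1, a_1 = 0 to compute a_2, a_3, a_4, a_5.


Substitute y = sum_n a_n x^n.
(1 - 3 x^2) y'' contributes (n+2)(n+1) a_{n+2} - 3 n(n-1) a_n at x^n.
3 x y'(x) contributes 3 n a_n at x^n.
y(x) contributes 1 a_n at x^n.
Matching x^n: (n+2)(n+1) a_{n+2} + (-3 n(n-1) + 3 n + 1) a_n = 0.
Thus a_{n+2} = (3 n(n-1) - 3 n - 1) / ((n+1)(n+2)) * a_n.

Check with a_0 = -1, a_1 = 0 (apply the recurrence for n = 0, 1, 2, 3): a_0 = -1, a_1 = 0, a_2 = 1/2, a_3 = 0, a_4 = -1/24, a_5 = 0.

a_(n+2) = (3 n(n-1) - 3 n - 1) / ((n+1)(n+2)) * a_n; check: a_0 = -1, a_1 = 0, a_2 = 1/2, a_3 = 0, a_4 = -1/24, a_5 = 0


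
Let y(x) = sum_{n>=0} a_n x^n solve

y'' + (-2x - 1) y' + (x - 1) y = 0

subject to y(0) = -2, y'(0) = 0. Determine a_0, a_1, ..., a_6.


Ansatz: y(x) = sum_{n>=0} a_n x^n, so y'(x) = sum_{n>=1} n a_n x^(n-1) and y''(x) = sum_{n>=2} n(n-1) a_n x^(n-2).
Substitute into P(x) y'' + Q(x) y' + R(x) y = 0 with P(x) = 1, Q(x) = -2x - 1, R(x) = x - 1, and match powers of x.
Initial conditions: a_0 = -2, a_1 = 0.
Setting the coefficient of each power of x to zero and solving order by order (substituting the coefficients already found):
  x^0: 2 a_2 - a_1 - a_0 = 0  ->  2 a_2 = a_1 + a_0 = -2  ->  a_2 = -1
  x^1: 6 a_3 - 2 a_2 - 3 a_1 + a_0 = 0  ->  6 a_3 = 2 a_2 + 3 a_1 - a_0 = 0  ->  a_3 = 0
  x^2: 12 a_4 - 3 a_3 - 5 a_2 + a_1 = 0  ->  12 a_4 = 3 a_3 + 5 a_2 - a_1 = -5  ->  a_4 = -5/12
  x^3: 20 a_5 - 4 a_4 - 7 a_3 + a_2 = 0  ->  20 a_5 = 4 a_4 + 7 a_3 - a_2 = -2/3  ->  a_5 = -1/30
  x^4: 30 a_6 - 5 a_5 - 9 a_4 + a_3 = 0  ->  30 a_6 = 5 a_5 + 9 a_4 - a_3 = -47/12  ->  a_6 = -47/360
Truncated series: y(x) = -2 - x^2 - (5/12) x^4 - (1/30) x^5 - (47/360) x^6 + O(x^7).

a_0 = -2; a_1 = 0; a_2 = -1; a_3 = 0; a_4 = -5/12; a_5 = -1/30; a_6 = -47/360


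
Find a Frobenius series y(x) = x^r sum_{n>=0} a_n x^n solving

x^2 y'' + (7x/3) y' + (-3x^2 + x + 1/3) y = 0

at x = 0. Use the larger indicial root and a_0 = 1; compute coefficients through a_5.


Write in Frobenius form y'' + (p(x)/x) y' + (q(x)/x^2) y = 0:
  p(x) = 7/3,  q(x) = -3x^2 + x + 1/3.
Indicial equation: r(r-1) + (7/3) r + (1/3) = 0 -> roots r_1 = -1/3, r_2 = -1.
Take r = r_1 = -1/3. Let y(x) = x^r sum_{n>=0} a_n x^n with a_0 = 1.
Substitute y = x^r sum a_n x^n and match x^{r+n}. The recurrence is
  D(n) a_n + 1 a_{n-1} - 3 a_{n-2} = 0,  where D(n) = (r+n)(r+n-1) + (7/3)(r+n) + (1/3).
  a_n = [-1 a_{n-1} + 3 a_{n-2}] / D(n).
Since the indicial polynomial factors as (r - r_1)(r - r_2), D(n) = (r_1 + n - r_1)(r_1 + n - r_2) = n(n + 2/3).
Evaluating step by step (a_0 = 1):
  n = 1: D(1) = 1(1 + 2/3) = 5/3; numerator = -1(1) = -1; a_1 = (-1)/(5/3) = -3/5
  n = 2: D(2) = 2(2 + 2/3) = 16/3; numerator = -1(-3/5) + 3(1) = 18/5; a_2 = (18/5)/(16/3) = 27/40
  n = 3: D(3) = 3(3 + 2/3) = 11; numerator = -1(27/40) + 3(-3/5) = -99/40; a_3 = (-99/40)/(11) = -9/40
  n = 4: D(4) = 4(4 + 2/3) = 56/3; numerator = -1(-9/40) + 3(27/40) = 9/4; a_4 = (9/4)/(56/3) = 27/224
  n = 5: D(5) = 5(5 + 2/3) = 85/3; numerator = -1(27/224) + 3(-9/40) = -891/1120; a_5 = (-891/1120)/(85/3) = -2673/95200

r = -1/3; a_0 = 1; a_1 = -3/5; a_2 = 27/40; a_3 = -9/40; a_4 = 27/224; a_5 = -2673/95200


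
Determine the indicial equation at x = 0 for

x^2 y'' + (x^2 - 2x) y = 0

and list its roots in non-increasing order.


Divide by x^2 to reach normal form y'' + P_1(x) y' + P_2(x) y = 0 with P_1(x) = 0 and P_2(x) = 1 - 2/x.
x = 0 is a singular point because the y-coefficient 1 - 2/x has a pole at x = 0.
It is a regular singular point because x P_1(x) = p(x) = 0 and x^2 P_2(x) = q(x) = x^2 - 2x are polynomials, hence analytic at x = 0.
p(0) = 0,  q(0) = 0.
Indicial equation: r(r-1) + p(0) r + q(0) = 0, i.e. r^2 + (p(0) - 1) r + q(0) = 0, i.e. r^2 - 1 r = 0.
Discriminant: (-1)^2 - 4(0) = 1, so r = (1 ± 1)/2.
Solving: r_1 = 1, r_2 = 0.

indicial: r^2 - 1 r = 0; roots r_1 = 1, r_2 = 0


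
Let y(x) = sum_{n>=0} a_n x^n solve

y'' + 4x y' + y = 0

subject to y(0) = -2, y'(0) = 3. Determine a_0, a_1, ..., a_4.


Ansatz: y(x) = sum_{n>=0} a_n x^n, so y'(x) = sum_{n>=1} n a_n x^(n-1) and y''(x) = sum_{n>=2} n(n-1) a_n x^(n-2).
Substitute into P(x) y'' + Q(x) y' + R(x) y = 0 with P(x) = 1, Q(x) = 4x, R(x) = 1, and match powers of x.
Initial conditions: a_0 = -2, a_1 = 3.
Setting the coefficient of each power of x to zero and solving order by order (substituting the coefficients already found):
  x^0: 2 a_2 + a_0 = 0  ->  2 a_2 = -a_0 = 2  ->  a_2 = 1
  x^1: 6 a_3 + 5 a_1 = 0  ->  6 a_3 = -5 a_1 = -15  ->  a_3 = -5/2
  x^2: 12 a_4 + 9 a_2 = 0  ->  12 a_4 = -9 a_2 = -9  ->  a_4 = -3/4
Truncated series: y(x) = -2 + 3 x + x^2 - (5/2) x^3 - (3/4) x^4 + O(x^5).

a_0 = -2; a_1 = 3; a_2 = 1; a_3 = -5/2; a_4 = -3/4


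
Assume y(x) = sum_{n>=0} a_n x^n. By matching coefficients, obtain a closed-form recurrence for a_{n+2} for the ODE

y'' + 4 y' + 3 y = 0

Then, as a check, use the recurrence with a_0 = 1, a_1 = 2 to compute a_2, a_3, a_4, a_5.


Substitute y = sum_n a_n x^n.
y''(x) has coefficient (n+2)(n+1) a_{n+2} at x^n;
4 y'(x) has coefficient 4 (n+1) a_{n+1} at x^n;
3 y(x) has coefficient 3 a_n at x^n.
Matching x^n: (n+2)(n+1) a_{n+2} + 4 (n+1) a_{n+1} + 3 a_n = 0.
Thus a_{n+2} = [-4 (n+1) a_{n+1} - 3 a_n] / ((n+1)(n+2)).

Check with a_0 = 1, a_1 = 2 (apply the recurrence for n = 0, 1, 2, 3): a_0 = 1, a_1 = 2, a_2 = -11/2, a_3 = 19/3, a_4 = -119/24, a_5 = 181/60.

a_(n+2) = [-4 (n+1) a_(n+1) - 3 a_n] / ((n+1)(n+2)); check: a_0 = 1, a_1 = 2, a_2 = -11/2, a_3 = 19/3, a_4 = -119/24, a_5 = 181/60


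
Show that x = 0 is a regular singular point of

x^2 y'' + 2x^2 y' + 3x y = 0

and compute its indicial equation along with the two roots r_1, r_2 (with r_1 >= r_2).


Divide by x^2 to reach normal form y'' + P_1(x) y' + P_2(x) y = 0 with P_1(x) = 2 and P_2(x) = 3/x.
x = 0 is a singular point because the y-coefficient 3/x has a pole at x = 0.
It is a regular singular point because x P_1(x) = p(x) = 2x and x^2 P_2(x) = q(x) = 3x are polynomials, hence analytic at x = 0.
p(0) = 0,  q(0) = 0.
Indicial equation: r(r-1) + p(0) r + q(0) = 0, i.e. r^2 + (p(0) - 1) r + q(0) = 0, i.e. r^2 - 1 r = 0.
Discriminant: (-1)^2 - 4(0) = 1, so r = (1 ± 1)/2.
Solving: r_1 = 1, r_2 = 0.

indicial: r^2 - 1 r = 0; roots r_1 = 1, r_2 = 0


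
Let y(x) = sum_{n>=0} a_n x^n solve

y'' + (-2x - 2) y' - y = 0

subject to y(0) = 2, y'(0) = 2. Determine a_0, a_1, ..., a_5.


Ansatz: y(x) = sum_{n>=0} a_n x^n, so y'(x) = sum_{n>=1} n a_n x^(n-1) and y''(x) = sum_{n>=2} n(n-1) a_n x^(n-2).
Substitute into P(x) y'' + Q(x) y' + R(x) y = 0 with P(x) = 1, Q(x) = -2x - 2, R(x) = -1, and match powers of x.
Initial conditions: a_0 = 2, a_1 = 2.
Setting the coefficient of each power of x to zero and solving order by order (substituting the coefficients already found):
  x^0: 2 a_2 - 2 a_1 - a_0 = 0  ->  2 a_2 = 2 a_1 + a_0 = 6  ->  a_2 = 3
  x^1: 6 a_3 - 4 a_2 - 3 a_1 = 0  ->  6 a_3 = 4 a_2 + 3 a_1 = 18  ->  a_3 = 3
  x^2: 12 a_4 - 6 a_3 - 5 a_2 = 0  ->  12 a_4 = 6 a_3 + 5 a_2 = 33  ->  a_4 = 11/4
  x^3: 20 a_5 - 8 a_4 - 7 a_3 = 0  ->  20 a_5 = 8 a_4 + 7 a_3 = 43  ->  a_5 = 43/20
Truncated series: y(x) = 2 + 2 x + 3 x^2 + 3 x^3 + (11/4) x^4 + (43/20) x^5 + O(x^6).

a_0 = 2; a_1 = 2; a_2 = 3; a_3 = 3; a_4 = 11/4; a_5 = 43/20


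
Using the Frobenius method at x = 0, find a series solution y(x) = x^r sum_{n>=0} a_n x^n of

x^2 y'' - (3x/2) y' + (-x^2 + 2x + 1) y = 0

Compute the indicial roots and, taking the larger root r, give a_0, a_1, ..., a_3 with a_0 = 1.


Write in Frobenius form y'' + (p(x)/x) y' + (q(x)/x^2) y = 0:
  p(x) = -3/2,  q(x) = -x^2 + 2x + 1.
Indicial equation: r(r-1) + (-3/2) r + (1) = 0 -> roots r_1 = 2, r_2 = 1/2.
Take r = r_1 = 2. Let y(x) = x^r sum_{n>=0} a_n x^n with a_0 = 1.
Substitute y = x^r sum a_n x^n and match x^{r+n}. The recurrence is
  D(n) a_n + 2 a_{n-1} - 1 a_{n-2} = 0,  where D(n) = (r+n)(r+n-1) + (-3/2)(r+n) + (1).
  a_n = [-2 a_{n-1} + 1 a_{n-2}] / D(n).
Since the indicial polynomial factors as (r - r_1)(r - r_2), D(n) = (r_1 + n - r_1)(r_1 + n - r_2) = n(n + 3/2).
Evaluating step by step (a_0 = 1):
  n = 1: D(1) = 1(1 + 3/2) = 5/2; numerator = -2(1) = -2; a_1 = (-2)/(5/2) = -4/5
  n = 2: D(2) = 2(2 + 3/2) = 7; numerator = -2(-4/5) + 1(1) = 13/5; a_2 = (13/5)/(7) = 13/35
  n = 3: D(3) = 3(3 + 3/2) = 27/2; numerator = -2(13/35) + 1(-4/5) = -54/35; a_3 = (-54/35)/(27/2) = -4/35

r = 2; a_0 = 1; a_1 = -4/5; a_2 = 13/35; a_3 = -4/35


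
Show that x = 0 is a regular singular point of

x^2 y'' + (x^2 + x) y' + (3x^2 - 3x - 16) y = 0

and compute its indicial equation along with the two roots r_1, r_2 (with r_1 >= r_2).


Divide by x^2 to reach normal form y'' + P_1(x) y' + P_2(x) y = 0 with P_1(x) = 1 + 1/x and P_2(x) = 3 - 3/x - 16/x^2.
x = 0 is a singular point because the y'-coefficient 1 + 1/x has a pole at x = 0 and the y-coefficient 3 - 3/x - 16/x^2 has a pole at x = 0.
It is a regular singular point because x P_1(x) = p(x) = x + 1 and x^2 P_2(x) = q(x) = 3x^2 - 3x - 16 are polynomials, hence analytic at x = 0.
p(0) = 1,  q(0) = -16.
Indicial equation: r(r-1) + p(0) r + q(0) = 0, i.e. r^2 + (p(0) - 1) r + q(0) = 0, i.e. r^2 - 16 = 0.
Discriminant: (0)^2 - 4(-16) = 64, so r = (0 ± 8)/2.
Solving: r_1 = 4, r_2 = -4.

indicial: r^2 - 16 = 0; roots r_1 = 4, r_2 = -4


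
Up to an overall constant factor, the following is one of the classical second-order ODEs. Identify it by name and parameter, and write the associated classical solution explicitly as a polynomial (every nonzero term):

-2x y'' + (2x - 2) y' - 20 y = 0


All three coefficients share the factor -2; dividing through by -2 gives  x y'' + (1 - x) y' + 10 y = 0.
This matches the Laguerre equation x y'' + (1 - x) y' + n y = 0 with n = 10; the polynomial solution is L_10(x).
With y = sum_k a_k x^k, matching x^k gives (k+1)k a_{k+1} + (k+1) a_{k+1} - k a_k + n a_k = 0, i.e. (k+1)^2 a_{k+1} = (k - n) a_k = (k - 10) a_k. The right side vanishes at k = 10, so the series terminates at degree 10.
Standard normalization L_n(0) = 1 gives a_0 = 1. Work upward with a_{k+1} = (k - 10) a_k / (k+1)^2:
  a_1 = (0 - 10)(1) / 1^2 = -10/1 = -10
  a_2 = (1 - 10)(-10) / 2^2 = 90/4 = 45/2
  a_3 = (2 - 10)(45/2) / 3^2 = -180/9 = -20
  a_4 = (3 - 10)(-20) / 4^2 = 140/16 = 35/4
  a_5 = (4 - 10)(35/4) / 5^2 = (-105/2)/25 = -21/10
  a_6 = (5 - 10)(-21/10) / 6^2 = (21/2)/36 = 7/24
  a_7 = (6 - 10)(7/24) / 7^2 = (-7/6)/49 = -1/42
  a_8 = (7 - 10)(-1/42) / 8^2 = (1/14)/64 = 1/896
  a_9 = (8 - 10)(1/896) / 9^2 = (-1/448)/81 = -1/36288
  a_10 = (9 - 10)(-1/36288) / 10^2 = (1/36288)/100 = 1/3628800
Hence L_10(x) = x^10/3628800 - x^9/36288 + x^8/896 - x^7/42 + 7 x^6/24 - 21 x^5/10 + 35 x^4/4 - 20 x^3 + 45 x^2/2 - 10 x + 1.

L_10(x); series = x^10/3628800 - x^9/36288 + x^8/896 - x^7/42 + 7 x^6/24 - 21 x^5/10 + 35 x^4/4 - 20 x^3 + 45 x^2/2 - 10 x + 1


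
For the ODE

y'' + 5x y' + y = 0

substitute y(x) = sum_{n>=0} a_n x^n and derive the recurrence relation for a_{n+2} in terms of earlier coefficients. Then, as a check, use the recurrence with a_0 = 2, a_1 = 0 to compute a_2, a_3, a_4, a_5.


Substitute y = sum_n a_n x^n.
y''(x) has coefficient (n+2)(n+1) a_{n+2} at x^n;
5 x y'(x) has coefficient 5 n a_n at x^n (shift);
y(x) has coefficient 1 a_n at x^n.
Matching x^n: (n+2)(n+1) a_{n+2} + (5n + 1) a_n = 0.
Thus a_{n+2} = (-5n - 1) / ((n+1)(n+2)) * a_n.

Check with a_0 = 2, a_1 = 0 (apply the recurrence for n = 0, 1, 2, 3): a_0 = 2, a_1 = 0, a_2 = -1, a_3 = 0, a_4 = 11/12, a_5 = 0.

a_(n+2) = (-5n - 1) / ((n+1)(n+2)) * a_n; check: a_0 = 2, a_1 = 0, a_2 = -1, a_3 = 0, a_4 = 11/12, a_5 = 0


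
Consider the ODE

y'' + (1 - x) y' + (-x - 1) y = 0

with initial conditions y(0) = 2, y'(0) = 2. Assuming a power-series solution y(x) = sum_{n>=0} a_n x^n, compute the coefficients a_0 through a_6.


Ansatz: y(x) = sum_{n>=0} a_n x^n, so y'(x) = sum_{n>=1} n a_n x^(n-1) and y''(x) = sum_{n>=2} n(n-1) a_n x^(n-2).
Substitute into P(x) y'' + Q(x) y' + R(x) y = 0 with P(x) = 1, Q(x) = 1 - x, R(x) = -x - 1, and match powers of x.
Initial conditions: a_0 = 2, a_1 = 2.
Setting the coefficient of each power of x to zero and solving order by order (substituting the coefficients already found):
  x^0: 2 a_2 + a_1 - a_0 = 0  ->  2 a_2 = -a_1 + a_0 = 0  ->  a_2 = 0
  x^1: 6 a_3 + 2 a_2 - 2 a_1 - a_0 = 0  ->  6 a_3 = -2 a_2 + 2 a_1 + a_0 = 6  ->  a_3 = 1
  x^2: 12 a_4 + 3 a_3 - 3 a_2 - a_1 = 0  ->  12 a_4 = -3 a_3 + 3 a_2 + a_1 = -1  ->  a_4 = -1/12
  x^3: 20 a_5 + 4 a_4 - 4 a_3 - a_2 = 0  ->  20 a_5 = -4 a_4 + 4 a_3 + a_2 = 13/3  ->  a_5 = 13/60
  x^4: 30 a_6 + 5 a_5 - 5 a_4 - a_3 = 0  ->  30 a_6 = -5 a_5 + 5 a_4 + a_3 = -1/2  ->  a_6 = -1/60
Truncated series: y(x) = 2 + 2 x + x^3 - (1/12) x^4 + (13/60) x^5 - (1/60) x^6 + O(x^7).

a_0 = 2; a_1 = 2; a_2 = 0; a_3 = 1; a_4 = -1/12; a_5 = 13/60; a_6 = -1/60


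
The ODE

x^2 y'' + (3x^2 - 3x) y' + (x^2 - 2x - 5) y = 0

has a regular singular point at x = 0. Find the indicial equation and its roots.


Divide by x^2 to reach normal form y'' + P_1(x) y' + P_2(x) y = 0 with P_1(x) = 3 - 3/x and P_2(x) = 1 - 2/x - 5/x^2.
x = 0 is a singular point because the y'-coefficient 3 - 3/x has a pole at x = 0 and the y-coefficient 1 - 2/x - 5/x^2 has a pole at x = 0.
It is a regular singular point because x P_1(x) = p(x) = 3x - 3 and x^2 P_2(x) = q(x) = x^2 - 2x - 5 are polynomials, hence analytic at x = 0.
p(0) = -3,  q(0) = -5.
Indicial equation: r(r-1) + p(0) r + q(0) = 0, i.e. r^2 + (p(0) - 1) r + q(0) = 0, i.e. r^2 - 4 r - 5 = 0.
Discriminant: (-4)^2 - 4(-5) = 36, so r = (4 ± 6)/2.
Solving: r_1 = 5, r_2 = -1.

indicial: r^2 - 4 r - 5 = 0; roots r_1 = 5, r_2 = -1


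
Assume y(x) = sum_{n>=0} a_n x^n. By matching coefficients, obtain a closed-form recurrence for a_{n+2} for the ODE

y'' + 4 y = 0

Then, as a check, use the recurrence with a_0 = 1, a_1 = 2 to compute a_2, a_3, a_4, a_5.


Substitute y = sum_n a_n x^n into y'' + (const) y = 0.
y''(x) = sum_{n>=0} (n+2)(n+1) a_{n+2} x^n.
The ODE becomes sum_n [(n+2)(n+1) a_{n+2} + 4 a_n] x^n = 0.
Setting each coefficient to zero gives the recurrence:
  (n+2)(n+1) a_{n+2} + 4 a_n = 0,
  a_{n+2} = -4 / ((n+1)(n+2)) a_n.

Check with a_0 = 1, a_1 = 2 (apply the recurrence for n = 0, 1, 2, 3): a_0 = 1, a_1 = 2, a_2 = -2, a_3 = -4/3, a_4 = 2/3, a_5 = 4/15.

a_{n+2} = -4/((n+1)(n+2)) * a_n; check: a_0 = 1, a_1 = 2, a_2 = -2, a_3 = -4/3, a_4 = 2/3, a_5 = 4/15


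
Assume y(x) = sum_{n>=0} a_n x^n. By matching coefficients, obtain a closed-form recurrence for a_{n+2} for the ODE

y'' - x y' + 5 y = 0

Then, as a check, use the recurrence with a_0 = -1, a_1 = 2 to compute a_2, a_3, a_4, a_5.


Substitute y = sum_n a_n x^n.
y''(x) has coefficient (n+2)(n+1) a_{n+2} at x^n;
-x y'(x) has coefficient -n a_n at x^n (shift);
5 y(x) has coefficient 5 a_n at x^n.
Matching x^n: (n+2)(n+1) a_{n+2} + (-n + 5) a_n = 0.
Thus a_{n+2} = (n - 5) / ((n+1)(n+2)) * a_n.

Check with a_0 = -1, a_1 = 2 (apply the recurrence for n = 0, 1, 2, 3): a_0 = -1, a_1 = 2, a_2 = 5/2, a_3 = -4/3, a_4 = -5/8, a_5 = 2/15.

a_(n+2) = (n - 5) / ((n+1)(n+2)) * a_n; check: a_0 = -1, a_1 = 2, a_2 = 5/2, a_3 = -4/3, a_4 = -5/8, a_5 = 2/15


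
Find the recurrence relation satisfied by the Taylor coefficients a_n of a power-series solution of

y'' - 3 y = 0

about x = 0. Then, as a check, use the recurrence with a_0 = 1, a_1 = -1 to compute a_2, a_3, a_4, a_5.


Substitute y = sum_n a_n x^n into y'' + (const) y = 0.
y''(x) = sum_{n>=0} (n+2)(n+1) a_{n+2} x^n.
The ODE becomes sum_n [(n+2)(n+1) a_{n+2} - 3 a_n] x^n = 0.
Setting each coefficient to zero gives the recurrence:
  (n+2)(n+1) a_{n+2} - 3 a_n = 0,
  a_{n+2} = 3 / ((n+1)(n+2)) a_n.

Check with a_0 = 1, a_1 = -1 (apply the recurrence for n = 0, 1, 2, 3): a_0 = 1, a_1 = -1, a_2 = 3/2, a_3 = -1/2, a_4 = 3/8, a_5 = -3/40.

a_{n+2} = 3/((n+1)(n+2)) * a_n; check: a_0 = 1, a_1 = -1, a_2 = 3/2, a_3 = -1/2, a_4 = 3/8, a_5 = -3/40


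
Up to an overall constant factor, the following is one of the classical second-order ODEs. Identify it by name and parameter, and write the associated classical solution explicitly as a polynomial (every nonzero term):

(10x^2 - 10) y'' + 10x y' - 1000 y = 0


All three coefficients share the factor -10; dividing through by -10 gives  (1 - x^2) y'' - x y' + 100 y = 0.
This matches the Chebyshev equation (1 - x^2) y'' - x y' + n^2 y = 0 (note the -x y' term, not -2x y') with n^2 = 100, so n = 10; the polynomial solution is T_10(x).
With y = sum_k a_k x^k, matching x^k gives (k+2)(k+1) a_{k+2} = (k^2 - n^2) a_k = (k - 10)(k + 10) a_k. The right side vanishes at k = 10, so the series with the parity of 10 terminates at degree 10.
Standard normalization: leading coefficient of T_n is 2^(n-1), so a_10 = 2^9 = 512. Work downward with a_k = (k+1)(k+2) a_{k+2} / ((k - 10)(k + 10)):
  a_8 = (9)(10)(512) / ((8 - 10)(8 + 10)) = 46080/(-36) = -1280
  a_6 = (7)(8)(-1280) / ((6 - 10)(6 + 10)) = -71680/(-64) = 1120
  a_4 = (5)(6)(1120) / ((4 - 10)(4 + 10)) = 33600/(-84) = -400
  a_2 = (3)(4)(-400) / ((2 - 10)(2 + 10)) = -4800/(-96) = 50
  a_0 = (1)(2)(50) / ((0 - 10)(0 + 10)) = 100/(-100) = -1
Hence T_10(x) = 512 x^10 - 1280 x^8 + 1120 x^6 - 400 x^4 + 50 x^2 - 1.

T_10(x); series = 512 x^10 - 1280 x^8 + 1120 x^6 - 400 x^4 + 50 x^2 - 1


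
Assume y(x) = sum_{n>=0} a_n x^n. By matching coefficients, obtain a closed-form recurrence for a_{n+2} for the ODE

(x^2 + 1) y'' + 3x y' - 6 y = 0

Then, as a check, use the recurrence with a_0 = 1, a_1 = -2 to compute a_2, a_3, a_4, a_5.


Substitute y = sum_n a_n x^n.
(1 + 1 x^2) y'' contributes (n+2)(n+1) a_{n+2} + n(n-1) a_n at x^n.
3 x y'(x) contributes 3 n a_n at x^n.
-6 y(x) contributes -6 a_n at x^n.
Matching x^n: (n+2)(n+1) a_{n+2} + (n(n-1) + 3 n - 6) a_n = 0.
Thus a_{n+2} = (-n(n-1) - 3 n + 6) / ((n+1)(n+2)) * a_n.

Check with a_0 = 1, a_1 = -2 (apply the recurrence for n = 0, 1, 2, 3): a_0 = 1, a_1 = -2, a_2 = 3, a_3 = -1, a_4 = -1/2, a_5 = 9/20.

a_(n+2) = (-n(n-1) - 3 n + 6) / ((n+1)(n+2)) * a_n; check: a_0 = 1, a_1 = -2, a_2 = 3, a_3 = -1, a_4 = -1/2, a_5 = 9/20


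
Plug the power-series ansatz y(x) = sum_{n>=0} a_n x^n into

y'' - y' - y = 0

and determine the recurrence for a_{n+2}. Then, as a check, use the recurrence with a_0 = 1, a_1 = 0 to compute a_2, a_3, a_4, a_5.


Substitute y = sum_n a_n x^n.
y''(x) has coefficient (n+2)(n+1) a_{n+2} at x^n;
-y'(x) has coefficient -(n+1) a_{n+1} at x^n;
-y(x) has coefficient -1 a_n at x^n.
Matching x^n: (n+2)(n+1) a_{n+2} - (n+1) a_{n+1} - 1 a_n = 0.
Thus a_{n+2} = [(n+1) a_{n+1} + 1 a_n] / ((n+1)(n+2)).

Check with a_0 = 1, a_1 = 0 (apply the recurrence for n = 0, 1, 2, 3): a_0 = 1, a_1 = 0, a_2 = 1/2, a_3 = 1/6, a_4 = 1/12, a_5 = 1/40.

a_(n+2) = [(n+1) a_(n+1) + 1 a_n] / ((n+1)(n+2)); check: a_0 = 1, a_1 = 0, a_2 = 1/2, a_3 = 1/6, a_4 = 1/12, a_5 = 1/40


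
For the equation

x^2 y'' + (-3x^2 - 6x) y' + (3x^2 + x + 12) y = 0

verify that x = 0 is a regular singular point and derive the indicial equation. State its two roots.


Divide by x^2 to reach normal form y'' + P_1(x) y' + P_2(x) y = 0 with P_1(x) = -3 - 6/x and P_2(x) = 3 + 1/x + 12/x^2.
x = 0 is a singular point because the y'-coefficient -3 - 6/x has a pole at x = 0 and the y-coefficient 3 + 1/x + 12/x^2 has a pole at x = 0.
It is a regular singular point because x P_1(x) = p(x) = -3x - 6 and x^2 P_2(x) = q(x) = 3x^2 + x + 12 are polynomials, hence analytic at x = 0.
p(0) = -6,  q(0) = 12.
Indicial equation: r(r-1) + p(0) r + q(0) = 0, i.e. r^2 + (p(0) - 1) r + q(0) = 0, i.e. r^2 - 7 r + 12 = 0.
Discriminant: (-7)^2 - 4(12) = 1, so r = (7 ± 1)/2.
Solving: r_1 = 4, r_2 = 3.

indicial: r^2 - 7 r + 12 = 0; roots r_1 = 4, r_2 = 3


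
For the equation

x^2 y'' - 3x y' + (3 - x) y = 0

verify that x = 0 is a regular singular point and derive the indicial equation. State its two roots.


Divide by x^2 to reach normal form y'' + P_1(x) y' + P_2(x) y = 0 with P_1(x) = -3/x and P_2(x) = -1/x + 3/x^2.
x = 0 is a singular point because the y'-coefficient -3/x has a pole at x = 0 and the y-coefficient -1/x + 3/x^2 has a pole at x = 0.
It is a regular singular point because x P_1(x) = p(x) = -3 and x^2 P_2(x) = q(x) = 3 - x are polynomials, hence analytic at x = 0.
p(0) = -3,  q(0) = 3.
Indicial equation: r(r-1) + p(0) r + q(0) = 0, i.e. r^2 + (p(0) - 1) r + q(0) = 0, i.e. r^2 - 4 r + 3 = 0.
Discriminant: (-4)^2 - 4(3) = 4, so r = (4 ± 2)/2.
Solving: r_1 = 3, r_2 = 1.

indicial: r^2 - 4 r + 3 = 0; roots r_1 = 3, r_2 = 1


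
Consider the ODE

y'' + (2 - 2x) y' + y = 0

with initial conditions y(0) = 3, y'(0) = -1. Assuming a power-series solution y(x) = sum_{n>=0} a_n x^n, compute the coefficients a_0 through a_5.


Ansatz: y(x) = sum_{n>=0} a_n x^n, so y'(x) = sum_{n>=1} n a_n x^(n-1) and y''(x) = sum_{n>=2} n(n-1) a_n x^(n-2).
Substitute into P(x) y'' + Q(x) y' + R(x) y = 0 with P(x) = 1, Q(x) = 2 - 2x, R(x) = 1, and match powers of x.
Initial conditions: a_0 = 3, a_1 = -1.
Setting the coefficient of each power of x to zero and solving order by order (substituting the coefficients already found):
  x^0: 2 a_2 + 2 a_1 + a_0 = 0  ->  2 a_2 = -2 a_1 - a_0 = -1  ->  a_2 = -1/2
  x^1: 6 a_3 + 4 a_2 - a_1 = 0  ->  6 a_3 = -4 a_2 + a_1 = 1  ->  a_3 = 1/6
  x^2: 12 a_4 + 6 a_3 - 3 a_2 = 0  ->  12 a_4 = -6 a_3 + 3 a_2 = -5/2  ->  a_4 = -5/24
  x^3: 20 a_5 + 8 a_4 - 5 a_3 = 0  ->  20 a_5 = -8 a_4 + 5 a_3 = 5/2  ->  a_5 = 1/8
Truncated series: y(x) = 3 - x - (1/2) x^2 + (1/6) x^3 - (5/24) x^4 + (1/8) x^5 + O(x^6).

a_0 = 3; a_1 = -1; a_2 = -1/2; a_3 = 1/6; a_4 = -5/24; a_5 = 1/8


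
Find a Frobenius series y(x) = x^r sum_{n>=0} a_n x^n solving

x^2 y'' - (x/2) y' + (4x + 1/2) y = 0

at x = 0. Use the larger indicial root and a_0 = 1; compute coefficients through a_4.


Write in Frobenius form y'' + (p(x)/x) y' + (q(x)/x^2) y = 0:
  p(x) = -1/2,  q(x) = 4x + 1/2.
Indicial equation: r(r-1) + (-1/2) r + (1/2) = 0 -> roots r_1 = 1, r_2 = 1/2.
Take r = r_1 = 1. Let y(x) = x^r sum_{n>=0} a_n x^n with a_0 = 1.
Substitute y = x^r sum a_n x^n and match x^{r+n}. The recurrence is
  D(n) a_n + 4 a_{n-1} = 0,  where D(n) = (r+n)(r+n-1) + (-1/2)(r+n) + (1/2).
  a_n = -4 / D(n) * a_{n-1}.
Since the indicial polynomial factors as (r - r_1)(r - r_2), D(n) = (r_1 + n - r_1)(r_1 + n - r_2) = n(n + 1/2).
Evaluating step by step (a_0 = 1):
  n = 1: D(1) = 1(1 + 1/2) = 3/2; numerator = -4(1) = -4; a_1 = (-4)/(3/2) = -8/3
  n = 2: D(2) = 2(2 + 1/2) = 5; numerator = -4(-8/3) = 32/3; a_2 = (32/3)/(5) = 32/15
  n = 3: D(3) = 3(3 + 1/2) = 21/2; numerator = -4(32/15) = -128/15; a_3 = (-128/15)/(21/2) = -256/315
  n = 4: D(4) = 4(4 + 1/2) = 18; numerator = -4(-256/315) = 1024/315; a_4 = (1024/315)/(18) = 512/2835

r = 1; a_0 = 1; a_1 = -8/3; a_2 = 32/15; a_3 = -256/315; a_4 = 512/2835


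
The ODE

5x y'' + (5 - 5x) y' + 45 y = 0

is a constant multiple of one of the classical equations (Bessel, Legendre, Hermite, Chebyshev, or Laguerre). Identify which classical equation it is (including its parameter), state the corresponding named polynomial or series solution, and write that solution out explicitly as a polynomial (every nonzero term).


All three coefficients share the factor 5; dividing through by 5 gives  x y'' + (1 - x) y' + 9 y = 0.
This matches the Laguerre equation x y'' + (1 - x) y' + n y = 0 with n = 9; the polynomial solution is L_9(x).
With y = sum_k a_k x^k, matching x^k gives (k+1)k a_{k+1} + (k+1) a_{k+1} - k a_k + n a_k = 0, i.e. (k+1)^2 a_{k+1} = (k - n) a_k = (k - 9) a_k. The right side vanishes at k = 9, so the series terminates at degree 9.
Standard normalization L_n(0) = 1 gives a_0 = 1. Work upward with a_{k+1} = (k - 9) a_k / (k+1)^2:
  a_1 = (0 - 9)(1) / 1^2 = -9/1 = -9
  a_2 = (1 - 9)(-9) / 2^2 = 72/4 = 18
  a_3 = (2 - 9)(18) / 3^2 = -126/9 = -14
  a_4 = (3 - 9)(-14) / 4^2 = 84/16 = 21/4
  a_5 = (4 - 9)(21/4) / 5^2 = (-105/4)/25 = -21/20
  a_6 = (5 - 9)(-21/20) / 6^2 = (21/5)/36 = 7/60
  a_7 = (6 - 9)(7/60) / 7^2 = (-7/20)/49 = -1/140
  a_8 = (7 - 9)(-1/140) / 8^2 = (1/70)/64 = 1/4480
  a_9 = (8 - 9)(1/4480) / 9^2 = (-1/4480)/81 = -1/362880
Hence L_9(x) = -x^9/362880 + x^8/4480 - x^7/140 + 7 x^6/60 - 21 x^5/20 + 21 x^4/4 - 14 x^3 + 18 x^2 - 9 x + 1.

L_9(x); series = -x^9/362880 + x^8/4480 - x^7/140 + 7 x^6/60 - 21 x^5/20 + 21 x^4/4 - 14 x^3 + 18 x^2 - 9 x + 1


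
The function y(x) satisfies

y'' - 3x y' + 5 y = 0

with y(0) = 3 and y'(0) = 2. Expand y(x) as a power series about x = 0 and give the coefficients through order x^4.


Ansatz: y(x) = sum_{n>=0} a_n x^n, so y'(x) = sum_{n>=1} n a_n x^(n-1) and y''(x) = sum_{n>=2} n(n-1) a_n x^(n-2).
Substitute into P(x) y'' + Q(x) y' + R(x) y = 0 with P(x) = 1, Q(x) = -3x, R(x) = 5, and match powers of x.
Initial conditions: a_0 = 3, a_1 = 2.
Setting the coefficient of each power of x to zero and solving order by order (substituting the coefficients already found):
  x^0: 2 a_2 + 5 a_0 = 0  ->  2 a_2 = -5 a_0 = -15  ->  a_2 = -15/2
  x^1: 6 a_3 + 2 a_1 = 0  ->  6 a_3 = -2 a_1 = -4  ->  a_3 = -2/3
  x^2: 12 a_4 - a_2 = 0  ->  12 a_4 = a_2 = -15/2  ->  a_4 = -5/8
Truncated series: y(x) = 3 + 2 x - (15/2) x^2 - (2/3) x^3 - (5/8) x^4 + O(x^5).

a_0 = 3; a_1 = 2; a_2 = -15/2; a_3 = -2/3; a_4 = -5/8


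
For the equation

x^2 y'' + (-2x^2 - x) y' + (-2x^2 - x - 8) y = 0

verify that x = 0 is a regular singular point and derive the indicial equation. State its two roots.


Divide by x^2 to reach normal form y'' + P_1(x) y' + P_2(x) y = 0 with P_1(x) = -2 - 1/x and P_2(x) = -2 - 1/x - 8/x^2.
x = 0 is a singular point because the y'-coefficient -2 - 1/x has a pole at x = 0 and the y-coefficient -2 - 1/x - 8/x^2 has a pole at x = 0.
It is a regular singular point because x P_1(x) = p(x) = -2x - 1 and x^2 P_2(x) = q(x) = -2x^2 - x - 8 are polynomials, hence analytic at x = 0.
p(0) = -1,  q(0) = -8.
Indicial equation: r(r-1) + p(0) r + q(0) = 0, i.e. r^2 + (p(0) - 1) r + q(0) = 0, i.e. r^2 - 2 r - 8 = 0.
Discriminant: (-2)^2 - 4(-8) = 36, so r = (2 ± 6)/2.
Solving: r_1 = 4, r_2 = -2.

indicial: r^2 - 2 r - 8 = 0; roots r_1 = 4, r_2 = -2


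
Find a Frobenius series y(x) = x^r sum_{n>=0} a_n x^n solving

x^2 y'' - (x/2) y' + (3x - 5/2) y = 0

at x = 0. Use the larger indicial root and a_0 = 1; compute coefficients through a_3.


Write in Frobenius form y'' + (p(x)/x) y' + (q(x)/x^2) y = 0:
  p(x) = -1/2,  q(x) = 3x - 5/2.
Indicial equation: r(r-1) + (-1/2) r + (-5/2) = 0 -> roots r_1 = 5/2, r_2 = -1.
Take r = r_1 = 5/2. Let y(x) = x^r sum_{n>=0} a_n x^n with a_0 = 1.
Substitute y = x^r sum a_n x^n and match x^{r+n}. The recurrence is
  D(n) a_n + 3 a_{n-1} = 0,  where D(n) = (r+n)(r+n-1) + (-1/2)(r+n) + (-5/2).
  a_n = -3 / D(n) * a_{n-1}.
Since the indicial polynomial factors as (r - r_1)(r - r_2), D(n) = (r_1 + n - r_1)(r_1 + n - r_2) = n(n + 7/2).
Evaluating step by step (a_0 = 1):
  n = 1: D(1) = 1(1 + 7/2) = 9/2; numerator = -3(1) = -3; a_1 = (-3)/(9/2) = -2/3
  n = 2: D(2) = 2(2 + 7/2) = 11; numerator = -3(-2/3) = 2; a_2 = (2)/(11) = 2/11
  n = 3: D(3) = 3(3 + 7/2) = 39/2; numerator = -3(2/11) = -6/11; a_3 = (-6/11)/(39/2) = -4/143

r = 5/2; a_0 = 1; a_1 = -2/3; a_2 = 2/11; a_3 = -4/143


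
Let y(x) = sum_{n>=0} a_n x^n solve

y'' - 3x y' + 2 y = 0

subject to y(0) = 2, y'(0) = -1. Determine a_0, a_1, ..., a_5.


Ansatz: y(x) = sum_{n>=0} a_n x^n, so y'(x) = sum_{n>=1} n a_n x^(n-1) and y''(x) = sum_{n>=2} n(n-1) a_n x^(n-2).
Substitute into P(x) y'' + Q(x) y' + R(x) y = 0 with P(x) = 1, Q(x) = -3x, R(x) = 2, and match powers of x.
Initial conditions: a_0 = 2, a_1 = -1.
Setting the coefficient of each power of x to zero and solving order by order (substituting the coefficients already found):
  x^0: 2 a_2 + 2 a_0 = 0  ->  2 a_2 = -2 a_0 = -4  ->  a_2 = -2
  x^1: 6 a_3 - a_1 = 0  ->  6 a_3 = a_1 = -1  ->  a_3 = -1/6
  x^2: 12 a_4 - 4 a_2 = 0  ->  12 a_4 = 4 a_2 = -8  ->  a_4 = -2/3
  x^3: 20 a_5 - 7 a_3 = 0  ->  20 a_5 = 7 a_3 = -7/6  ->  a_5 = -7/120
Truncated series: y(x) = 2 - x - 2 x^2 - (1/6) x^3 - (2/3) x^4 - (7/120) x^5 + O(x^6).

a_0 = 2; a_1 = -1; a_2 = -2; a_3 = -1/6; a_4 = -2/3; a_5 = -7/120


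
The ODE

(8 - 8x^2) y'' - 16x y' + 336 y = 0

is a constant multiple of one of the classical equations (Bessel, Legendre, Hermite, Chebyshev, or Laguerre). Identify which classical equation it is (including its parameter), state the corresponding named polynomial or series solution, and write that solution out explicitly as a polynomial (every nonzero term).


All three coefficients share the factor 8; dividing through by 8 gives  (1 - x^2) y'' - 2x y' + 42 y = 0.
This matches the Legendre equation (1 - x^2) y'' - 2x y' + n(n+1) y = 0 (note the -2x y' term) with n(n+1) = 42, so n = 6; the polynomial solution is P_6(x).
With y = sum_k a_k x^k, matching x^k gives (k+2)(k+1) a_{k+2} = [k(k+1) - n(n+1)] a_k = (k - 6)(k + 7) a_k. The right side vanishes at k = 6, so the series with the parity of 6 terminates at degree 6.
Standard normalization (P_n(1) = 1): leading coefficient (2n)!/(2^n (n!)^2) = 479001600/(64*518400) = 231/16, so a_6 = 231/16. Work downward with a_k = (k+1)(k+2) a_{k+2} / ((k - 6)(k + 7)):
  a_4 = (5)(6)(231/16) / ((4 - 6)(4 + 7)) = (3465/8)/(-22) = -315/16
  a_2 = (3)(4)(-315/16) / ((2 - 6)(2 + 7)) = (-945/4)/(-36) = 105/16
  a_0 = (1)(2)(105/16) / ((0 - 6)(0 + 7)) = (105/8)/(-42) = -5/16
Hence P_6(x) = 231 x^6/16 - 315 x^4/16 + 105 x^2/16 - 5/16.

P_6(x); series = 231 x^6/16 - 315 x^4/16 + 105 x^2/16 - 5/16


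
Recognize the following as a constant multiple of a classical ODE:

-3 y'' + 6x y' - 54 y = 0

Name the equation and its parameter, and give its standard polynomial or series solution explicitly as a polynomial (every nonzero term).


All three coefficients share the factor -3; dividing through by -3 gives  y'' - 2x y' + 18 y = 0.
This matches the Hermite equation y'' - 2x y' + 2n y = 0 with 2n = 18, so n = 9; the polynomial solution is H_9(x).
With y = sum_k a_k x^k, matching x^k gives (k+2)(k+1) a_{k+2} = 2(k - n) a_k = 2(k - 9) a_k. The right side vanishes at k = 9, so the series with the parity of 9 terminates at degree 9.
Standard normalization: leading coefficient of H_n is 2^n, so a_9 = 2^9 = 512. Work downward with a_k = (k+1)(k+2) a_{k+2} / (2(k - n)):
  a_7 = (8)(9)(512) / (2(7 - 9)) = 36864/(-4) = -9216
  a_5 = (6)(7)(-9216) / (2(5 - 9)) = -387072/(-8) = 48384
  a_3 = (4)(5)(48384) / (2(3 - 9)) = 967680/(-12) = -80640
  a_1 = (2)(3)(-80640) / (2(1 - 9)) = -483840/(-16) = 30240
Hence H_9(x) = 512 x^9 - 9216 x^7 + 48384 x^5 - 80640 x^3 + 30240 x.

H_9(x); series = 512 x^9 - 9216 x^7 + 48384 x^5 - 80640 x^3 + 30240 x
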